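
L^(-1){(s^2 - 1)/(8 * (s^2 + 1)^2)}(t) t * cos(t)/8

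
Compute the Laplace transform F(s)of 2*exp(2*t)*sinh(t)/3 2/(3*((s - 2)^2 - 1))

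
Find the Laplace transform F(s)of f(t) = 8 8/s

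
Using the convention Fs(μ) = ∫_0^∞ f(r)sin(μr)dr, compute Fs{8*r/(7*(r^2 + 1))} 4*pi*exp(-μ)/7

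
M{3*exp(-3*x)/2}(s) 3^(1 - s)*gamma(s)/2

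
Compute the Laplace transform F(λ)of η λ^(-2)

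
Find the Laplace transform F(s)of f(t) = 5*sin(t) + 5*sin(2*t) 10/(s^2 + 4) + 5/(s^2 + 1)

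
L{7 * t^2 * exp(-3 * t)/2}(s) 7/(s + 3)^3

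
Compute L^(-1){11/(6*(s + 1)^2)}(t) 11*t*exp(-t)/6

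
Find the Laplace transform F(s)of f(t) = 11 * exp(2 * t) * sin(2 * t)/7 22/(7 * ((s - 2)^2 + 4))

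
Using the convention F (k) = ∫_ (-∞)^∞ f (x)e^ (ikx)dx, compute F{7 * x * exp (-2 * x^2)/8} 7 * sqrt (2) * I * sqrt (pi) * k * exp (-k^2/8)/64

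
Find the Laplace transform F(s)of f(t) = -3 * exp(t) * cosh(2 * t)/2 3 * (1 - s)/(2 * ((s - 1)^2-4))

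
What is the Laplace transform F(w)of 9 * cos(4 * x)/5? 9 * w/(5 * (w^2 + 16))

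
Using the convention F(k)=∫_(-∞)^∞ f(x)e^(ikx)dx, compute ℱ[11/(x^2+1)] 11*pi*exp(-Abs(k))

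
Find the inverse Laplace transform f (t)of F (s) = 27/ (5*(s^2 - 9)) 9*sinh (3*t)/5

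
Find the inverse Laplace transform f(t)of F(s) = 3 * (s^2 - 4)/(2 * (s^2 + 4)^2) 3 * t * cos(2 * t)/2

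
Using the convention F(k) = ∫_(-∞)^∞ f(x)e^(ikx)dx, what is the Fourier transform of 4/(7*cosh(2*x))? 2*pi/(7*cosh(pi*k/4))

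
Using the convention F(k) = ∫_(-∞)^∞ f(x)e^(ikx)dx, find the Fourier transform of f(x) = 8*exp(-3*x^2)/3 8*sqrt(3)*sqrt(pi)*exp(-k^2/12)/9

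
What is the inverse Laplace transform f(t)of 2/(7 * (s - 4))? 2 * exp(4 * t)/7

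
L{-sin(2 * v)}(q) -2/(q^2 + 4)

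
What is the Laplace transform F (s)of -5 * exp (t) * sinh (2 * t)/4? -5/ (2 * (s - 1)^2 - 8)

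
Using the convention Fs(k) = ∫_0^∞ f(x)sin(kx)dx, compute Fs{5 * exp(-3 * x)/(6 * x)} 5 * atan(k/3)/6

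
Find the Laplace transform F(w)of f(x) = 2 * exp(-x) 2/(w + 1)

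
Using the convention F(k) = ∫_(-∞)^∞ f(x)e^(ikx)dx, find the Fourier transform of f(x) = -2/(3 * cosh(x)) -2 * pi/(3 * cosh(pi * k/2))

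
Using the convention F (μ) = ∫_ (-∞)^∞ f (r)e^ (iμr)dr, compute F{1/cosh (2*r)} pi/ (2*cosh (pi*μ/4))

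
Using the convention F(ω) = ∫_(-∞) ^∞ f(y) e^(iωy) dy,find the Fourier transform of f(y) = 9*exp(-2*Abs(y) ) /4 9/(ω^2 + 4) 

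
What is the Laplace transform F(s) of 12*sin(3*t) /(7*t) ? 12*atan(3/s) /7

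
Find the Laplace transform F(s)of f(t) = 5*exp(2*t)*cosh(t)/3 5*(s - 2)/(3*((s - 2)^2 - 1))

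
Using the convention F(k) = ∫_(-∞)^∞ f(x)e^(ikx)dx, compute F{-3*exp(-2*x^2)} -3*sqrt(2)*sqrt(pi)*exp(-k^2/8)/2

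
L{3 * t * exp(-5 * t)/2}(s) 3/(2 * (s + 5)^2)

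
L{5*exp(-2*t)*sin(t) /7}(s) 5/(7*((s + 2) ^2 + 1) ) 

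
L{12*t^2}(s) 24/s^3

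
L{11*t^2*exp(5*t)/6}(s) 11/(3*(s - 5)^3)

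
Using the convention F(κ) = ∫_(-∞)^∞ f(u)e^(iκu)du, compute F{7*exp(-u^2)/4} 7*sqrt(pi)*exp(-κ^2/4)/4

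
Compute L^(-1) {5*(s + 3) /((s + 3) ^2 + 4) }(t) 5*exp(-3*t)*cos(2*t) 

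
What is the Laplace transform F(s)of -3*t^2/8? -3/(4*s^3)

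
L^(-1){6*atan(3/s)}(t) 6*sin(3*t)/t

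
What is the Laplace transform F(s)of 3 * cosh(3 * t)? 3 * s/(s^2 - 9)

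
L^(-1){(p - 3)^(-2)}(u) u * exp(3 * u)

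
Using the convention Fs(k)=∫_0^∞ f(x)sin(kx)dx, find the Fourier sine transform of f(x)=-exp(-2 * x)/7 -k/(7 * k^2+28)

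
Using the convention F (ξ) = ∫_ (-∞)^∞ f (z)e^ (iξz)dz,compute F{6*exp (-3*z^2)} 2*sqrt (3)*sqrt (pi)*exp (-ξ^2/12)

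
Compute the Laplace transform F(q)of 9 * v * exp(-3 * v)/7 9/(7 * (q + 3)^2)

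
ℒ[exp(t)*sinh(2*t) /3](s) 2/(3*((s - 1) ^2-4) ) 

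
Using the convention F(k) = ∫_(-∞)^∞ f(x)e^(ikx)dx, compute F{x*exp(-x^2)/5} I*sqrt(pi)*k*exp(-k^2/4)/10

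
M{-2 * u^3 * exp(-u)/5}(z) -2 * gamma(z + 3)/5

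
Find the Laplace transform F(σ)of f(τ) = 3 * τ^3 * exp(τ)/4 9/(2 * (σ - 1)^4)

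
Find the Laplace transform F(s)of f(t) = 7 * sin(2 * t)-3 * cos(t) 14/(s^2 + 4)-3 * s/(s^2 + 1)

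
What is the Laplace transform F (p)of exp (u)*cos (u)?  (p - 1)/ ( (p - 1)^2 + 1)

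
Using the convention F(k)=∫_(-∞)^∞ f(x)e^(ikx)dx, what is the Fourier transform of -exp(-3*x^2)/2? -sqrt(3)*sqrt(pi)*exp(-k^2/12)/6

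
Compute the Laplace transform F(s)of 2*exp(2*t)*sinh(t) 2/((s - 2)^2 - 1)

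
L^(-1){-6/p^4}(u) -u^3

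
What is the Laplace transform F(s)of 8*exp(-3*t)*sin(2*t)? 16/((s+3)^2+4)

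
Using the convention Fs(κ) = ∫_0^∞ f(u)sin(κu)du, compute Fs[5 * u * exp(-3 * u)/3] 10 * κ/(κ^2 + 9)^2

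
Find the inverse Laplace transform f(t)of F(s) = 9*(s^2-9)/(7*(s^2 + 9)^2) 9*t*cos(3*t)/7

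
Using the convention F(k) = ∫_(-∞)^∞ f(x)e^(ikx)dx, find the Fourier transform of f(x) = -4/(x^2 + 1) -4*pi*exp(-Abs(k))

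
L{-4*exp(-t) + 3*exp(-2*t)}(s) 3/(s + 2) - 4/(s + 1)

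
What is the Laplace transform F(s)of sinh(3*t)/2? 3/(2*(s^2-9))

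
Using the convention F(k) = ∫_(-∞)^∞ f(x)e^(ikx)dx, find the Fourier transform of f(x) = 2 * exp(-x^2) 2 * sqrt(pi) * exp(-k^2/4)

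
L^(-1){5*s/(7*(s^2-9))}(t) 5*cosh(3*t)/7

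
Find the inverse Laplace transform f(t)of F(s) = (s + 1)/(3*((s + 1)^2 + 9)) exp(-t)*cos(3*t)/3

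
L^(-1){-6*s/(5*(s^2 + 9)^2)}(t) -t*sin(3*t)/5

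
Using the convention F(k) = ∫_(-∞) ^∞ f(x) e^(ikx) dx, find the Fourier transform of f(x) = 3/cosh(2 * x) 3 * pi/(2 * cosh(pi * k/4) ) 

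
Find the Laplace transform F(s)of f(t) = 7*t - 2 7/s^2 - 2/s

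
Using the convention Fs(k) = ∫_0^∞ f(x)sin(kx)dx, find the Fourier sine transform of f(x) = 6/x 3 * pi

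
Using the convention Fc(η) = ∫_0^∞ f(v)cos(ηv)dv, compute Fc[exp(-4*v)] 4/(η^2+16)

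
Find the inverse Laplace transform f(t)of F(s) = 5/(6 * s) 5/6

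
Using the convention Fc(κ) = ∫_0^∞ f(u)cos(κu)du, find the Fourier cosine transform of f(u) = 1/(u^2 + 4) pi*exp(-2*κ)/4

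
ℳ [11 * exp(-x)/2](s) 11 * gamma(s)/2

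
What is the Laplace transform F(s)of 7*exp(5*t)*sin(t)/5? 7/(5*((s - 5)^2 + 1))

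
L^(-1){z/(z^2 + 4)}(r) cos(2*r)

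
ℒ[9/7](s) 9/ (7 * s)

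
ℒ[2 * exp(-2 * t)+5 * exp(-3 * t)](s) 2/(s+2)+5/(s+3)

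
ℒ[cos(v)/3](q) q/(3 * (q^2+1))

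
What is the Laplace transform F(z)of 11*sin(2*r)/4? 11/(2*(z^2 + 4))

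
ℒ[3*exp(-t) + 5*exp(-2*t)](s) 5/(s + 2) + 3/(s + 1)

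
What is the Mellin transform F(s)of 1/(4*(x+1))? pi*csc(pi*s)/4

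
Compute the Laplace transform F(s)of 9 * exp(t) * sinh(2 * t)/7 18/(7 * ((s - 1)^2 - 4))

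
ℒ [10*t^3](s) 60/s^4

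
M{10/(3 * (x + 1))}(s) 10 * pi * csc(pi * s)/3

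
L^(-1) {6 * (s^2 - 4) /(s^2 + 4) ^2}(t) 6 * t * cos(2 * t) 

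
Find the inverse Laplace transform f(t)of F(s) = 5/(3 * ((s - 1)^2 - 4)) 5 * exp(t) * sinh(2 * t)/6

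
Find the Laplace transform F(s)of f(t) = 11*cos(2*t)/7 11*s/(7*(s^2 + 4))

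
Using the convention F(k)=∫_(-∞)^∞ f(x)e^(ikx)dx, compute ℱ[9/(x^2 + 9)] 3*pi*exp(-3*Abs(k))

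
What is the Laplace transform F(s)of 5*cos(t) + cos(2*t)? 5*s/(s^2 + 1) + s/(s^2 + 4)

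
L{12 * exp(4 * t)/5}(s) 12/(5 * (s - 4))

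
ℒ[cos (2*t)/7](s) s/ (7*(s^2 + 4))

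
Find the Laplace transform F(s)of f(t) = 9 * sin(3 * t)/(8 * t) 9 * atan(3/s)/8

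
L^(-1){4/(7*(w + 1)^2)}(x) 4*x*exp(-x)/7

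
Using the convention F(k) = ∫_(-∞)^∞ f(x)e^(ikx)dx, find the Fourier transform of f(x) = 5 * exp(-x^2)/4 5 * sqrt(pi) * exp(-k^2/4)/4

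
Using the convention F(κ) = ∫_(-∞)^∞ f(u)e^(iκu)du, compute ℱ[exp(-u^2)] sqrt(pi)*exp(-κ^2/4)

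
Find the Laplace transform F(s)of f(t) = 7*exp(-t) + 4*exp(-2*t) 7/(s + 1) + 4/(s + 2)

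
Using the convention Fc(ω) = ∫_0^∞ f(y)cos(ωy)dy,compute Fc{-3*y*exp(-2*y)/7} 3*(ω^2 - 4)/(7*(ω^2 + 4)^2)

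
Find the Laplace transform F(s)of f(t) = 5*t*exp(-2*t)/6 5/(6*(s + 2)^2)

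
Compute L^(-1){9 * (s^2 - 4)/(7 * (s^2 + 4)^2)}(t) 9 * t * cos(2 * t)/7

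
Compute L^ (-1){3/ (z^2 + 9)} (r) sin (3 * r)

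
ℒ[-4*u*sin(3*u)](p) -24*p/(p^2 + 9)^2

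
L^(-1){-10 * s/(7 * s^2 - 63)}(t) -10 * cosh(3 * t)/7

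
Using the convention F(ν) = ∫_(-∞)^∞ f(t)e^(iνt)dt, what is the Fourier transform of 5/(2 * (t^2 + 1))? 5 * pi * exp(-Abs(ν))/2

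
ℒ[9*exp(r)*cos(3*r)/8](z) 9*(z - 1)/(8*((z - 1)^2 + 9))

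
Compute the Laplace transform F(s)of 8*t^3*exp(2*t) 48/(s - 2)^4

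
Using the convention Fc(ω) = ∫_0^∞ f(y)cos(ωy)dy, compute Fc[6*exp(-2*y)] 12/(ω^2 + 4)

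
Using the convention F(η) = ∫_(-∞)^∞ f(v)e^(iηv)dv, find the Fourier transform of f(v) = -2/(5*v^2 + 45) -2*pi*exp(-3*Abs(η))/15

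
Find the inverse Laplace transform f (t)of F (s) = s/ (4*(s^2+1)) cos (t)/4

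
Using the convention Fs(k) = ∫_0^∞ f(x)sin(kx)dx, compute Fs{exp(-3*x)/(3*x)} atan(k/3)/3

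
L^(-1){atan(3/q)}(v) sin(3 * v)/v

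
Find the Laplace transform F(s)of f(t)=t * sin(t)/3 2 * s/(3 * (s^2 + 1)^2)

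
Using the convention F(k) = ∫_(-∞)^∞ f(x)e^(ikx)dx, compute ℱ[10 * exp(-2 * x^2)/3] 5 * sqrt(2) * sqrt(pi) * exp(-k^2/8)/3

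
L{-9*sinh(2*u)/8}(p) -9/(4*p^2 - 16)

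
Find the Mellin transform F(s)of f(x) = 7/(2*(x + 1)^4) 7*gamma(s)*gamma(4 - s)/12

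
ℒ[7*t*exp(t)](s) 7/(s - 1)^2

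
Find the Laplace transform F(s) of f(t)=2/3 2/(3 * s) 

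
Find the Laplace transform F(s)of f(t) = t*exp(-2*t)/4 1/(4*(s + 2)^2)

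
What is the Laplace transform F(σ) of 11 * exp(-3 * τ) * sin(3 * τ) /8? 33/(8 * ((σ + 3) ^2 + 9) ) 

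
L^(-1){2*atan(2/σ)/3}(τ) 2*sin(2*τ)/(3*τ)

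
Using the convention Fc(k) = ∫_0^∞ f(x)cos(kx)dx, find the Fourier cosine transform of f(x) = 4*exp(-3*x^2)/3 2*sqrt(3)*sqrt(pi)*exp(-k^2/12)/9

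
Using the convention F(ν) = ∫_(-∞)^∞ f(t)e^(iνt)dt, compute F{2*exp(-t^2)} 2*sqrt(pi)*exp(-ν^2/4)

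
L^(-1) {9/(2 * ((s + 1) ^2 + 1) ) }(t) 9 * exp(-t) * sin(t) /2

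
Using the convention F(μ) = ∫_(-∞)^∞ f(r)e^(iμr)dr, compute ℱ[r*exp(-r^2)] I*sqrt(pi)*μ*exp(-μ^2/4)/2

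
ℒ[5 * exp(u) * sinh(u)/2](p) 5/(2 * p * (p - 2))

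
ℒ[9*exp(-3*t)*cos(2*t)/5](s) 9*(s + 3)/(5*((s + 3)^2 + 4))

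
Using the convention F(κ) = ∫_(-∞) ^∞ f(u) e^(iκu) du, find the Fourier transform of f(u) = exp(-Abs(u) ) 2/(κ^2 + 1) 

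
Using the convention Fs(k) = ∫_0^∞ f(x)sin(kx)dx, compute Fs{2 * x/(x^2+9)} pi * exp(-3 * k)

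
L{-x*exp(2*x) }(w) -1/(w - 2) ^2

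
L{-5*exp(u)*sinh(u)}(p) -5/(p*(p - 2))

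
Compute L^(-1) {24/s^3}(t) 12*t^2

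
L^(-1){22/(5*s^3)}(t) 11*t^2/5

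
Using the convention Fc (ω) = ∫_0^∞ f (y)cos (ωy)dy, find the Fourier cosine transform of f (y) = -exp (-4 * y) -4/ (ω^2 + 16)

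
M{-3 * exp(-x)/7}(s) -3 * gamma(s)/7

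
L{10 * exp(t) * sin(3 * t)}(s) 30/((s - 1)^2+9)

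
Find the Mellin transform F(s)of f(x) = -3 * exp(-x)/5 -3 * gamma(s)/5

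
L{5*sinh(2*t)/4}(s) 5/(2*(s^2 - 4))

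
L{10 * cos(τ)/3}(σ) 10 * σ/(3 * (σ^2 + 1))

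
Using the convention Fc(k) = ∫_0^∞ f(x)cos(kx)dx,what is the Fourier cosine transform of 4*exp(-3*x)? 12/(k^2+9)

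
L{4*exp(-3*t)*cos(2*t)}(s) 4*(s + 3)/((s + 3)^2 + 4)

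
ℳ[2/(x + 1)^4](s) gamma(s)*gamma(4 - s)/3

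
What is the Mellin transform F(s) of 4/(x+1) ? 4 * pi * csc(pi * s) 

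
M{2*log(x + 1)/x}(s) -2*pi*csc(pi*s)/(s - 1)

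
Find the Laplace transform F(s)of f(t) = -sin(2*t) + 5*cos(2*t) 5*s/(s^2 + 4) - 2/(s^2 + 4)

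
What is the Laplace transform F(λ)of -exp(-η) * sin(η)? -1/((λ + 1)^2 + 1)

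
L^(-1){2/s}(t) 2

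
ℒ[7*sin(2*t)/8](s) 7/(4*(s^2 + 4))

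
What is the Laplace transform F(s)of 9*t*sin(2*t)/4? 9*s/(s^2 + 4)^2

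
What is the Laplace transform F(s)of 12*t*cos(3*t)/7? 12*(s^2 - 9)/(7*(s^2 + 9)^2)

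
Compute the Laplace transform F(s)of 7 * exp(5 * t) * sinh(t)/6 7/(6 * ((s - 5)^2 - 1))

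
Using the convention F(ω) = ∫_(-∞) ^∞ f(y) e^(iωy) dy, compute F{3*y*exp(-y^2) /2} 3*I*sqrt(pi)*ω*exp(-ω^2/4) /4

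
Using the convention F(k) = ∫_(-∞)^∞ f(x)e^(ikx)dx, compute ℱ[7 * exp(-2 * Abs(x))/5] 28/(5 * (k^2 + 4))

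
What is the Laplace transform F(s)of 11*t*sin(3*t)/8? 33*s/(4*(s^2 + 9)^2)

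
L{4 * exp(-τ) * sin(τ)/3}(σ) 4/(3 * ((σ + 1)^2 + 1))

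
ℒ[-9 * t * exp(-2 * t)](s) -9/(s + 2)^2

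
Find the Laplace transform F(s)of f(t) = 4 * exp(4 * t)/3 4/(3 * (s - 4))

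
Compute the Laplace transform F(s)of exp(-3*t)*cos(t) (s+3)/((s+3)^2+1)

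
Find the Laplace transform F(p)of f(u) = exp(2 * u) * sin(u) 1/((p - 2)^2 + 1)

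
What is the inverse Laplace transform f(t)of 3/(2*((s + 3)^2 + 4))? 3*exp(-3*t)*sin(2*t)/4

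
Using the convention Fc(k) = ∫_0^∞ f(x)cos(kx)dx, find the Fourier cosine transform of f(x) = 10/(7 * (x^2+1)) 5 * pi * exp(-k)/7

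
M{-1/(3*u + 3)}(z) -pi*csc(pi*z)/3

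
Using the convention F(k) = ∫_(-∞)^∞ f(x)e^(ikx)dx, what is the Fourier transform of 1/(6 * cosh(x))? pi/(6 * cosh(pi * k/2))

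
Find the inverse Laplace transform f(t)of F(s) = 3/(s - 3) 3*exp(3*t)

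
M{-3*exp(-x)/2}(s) -3*gamma(s)/2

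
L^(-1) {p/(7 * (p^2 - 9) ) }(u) cosh(3 * u) /7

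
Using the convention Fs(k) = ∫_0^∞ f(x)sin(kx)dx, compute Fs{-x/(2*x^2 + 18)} -pi*exp(-3*k)/4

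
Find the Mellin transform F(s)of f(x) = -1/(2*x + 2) -pi*csc(pi*s)/2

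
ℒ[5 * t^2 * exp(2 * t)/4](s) 5/(2 * (s - 2)^3)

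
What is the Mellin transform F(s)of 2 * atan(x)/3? -pi * sec(pi * s/2)/(3 * s)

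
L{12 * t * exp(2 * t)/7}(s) 12/(7 * (s - 2)^2)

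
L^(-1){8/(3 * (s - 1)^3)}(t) 4 * t^2 * exp(t)/3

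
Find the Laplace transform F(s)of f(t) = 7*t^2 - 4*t 14/s^3 - 4/s^2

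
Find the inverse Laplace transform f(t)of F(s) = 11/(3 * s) 11/3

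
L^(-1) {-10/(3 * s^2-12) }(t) -5 * sinh(2 * t) /3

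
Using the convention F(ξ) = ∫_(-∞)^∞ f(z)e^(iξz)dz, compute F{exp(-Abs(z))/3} 2/(3*(ξ^2 + 1))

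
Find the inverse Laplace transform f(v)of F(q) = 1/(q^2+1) sin(v)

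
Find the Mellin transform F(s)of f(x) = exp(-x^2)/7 gamma(s/2)/14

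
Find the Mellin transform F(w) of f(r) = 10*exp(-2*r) 10*gamma(w) /2^w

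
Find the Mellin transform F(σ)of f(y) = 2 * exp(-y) 2 * gamma(σ)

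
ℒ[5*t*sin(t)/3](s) 10*s/(3*(s^2 + 1)^2)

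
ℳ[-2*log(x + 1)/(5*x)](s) 2*pi*csc(pi*s)/(5*(s - 1))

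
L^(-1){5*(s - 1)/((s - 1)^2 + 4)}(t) 5*exp(t)*cos(2*t)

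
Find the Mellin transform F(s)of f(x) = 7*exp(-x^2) 7*gamma(s/2)/2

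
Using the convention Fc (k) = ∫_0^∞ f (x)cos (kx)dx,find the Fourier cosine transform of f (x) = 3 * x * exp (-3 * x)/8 3 * (9 - k^2)/ (8 * (k^2 + 9)^2)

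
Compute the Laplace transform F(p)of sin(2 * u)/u atan(2/p)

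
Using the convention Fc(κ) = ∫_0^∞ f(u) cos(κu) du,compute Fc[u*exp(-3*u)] (9 - κ^2) /(κ^2 + 9) ^2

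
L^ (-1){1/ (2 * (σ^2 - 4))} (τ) sinh (2 * τ)/4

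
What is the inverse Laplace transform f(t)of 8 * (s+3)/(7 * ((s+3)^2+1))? 8 * exp(-3 * t) * cos(t)/7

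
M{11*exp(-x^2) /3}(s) 11*gamma(s/2) /6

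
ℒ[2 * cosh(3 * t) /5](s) 2 * s/(5 * (s^2-9) ) 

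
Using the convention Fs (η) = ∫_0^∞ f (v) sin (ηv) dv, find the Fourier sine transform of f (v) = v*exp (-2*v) 4*η/ (η^2 + 4) ^2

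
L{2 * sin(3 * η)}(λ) 6/(λ^2 + 9)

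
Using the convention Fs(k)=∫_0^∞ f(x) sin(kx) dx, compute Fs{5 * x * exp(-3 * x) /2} 15 * k/(k^2 + 9) ^2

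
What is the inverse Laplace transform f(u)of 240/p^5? 10 * u^4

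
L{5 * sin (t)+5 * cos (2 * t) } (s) 5 * s/ (s^2+4)+5/ (s^2+1) 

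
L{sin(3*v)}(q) 3/(q^2 + 9)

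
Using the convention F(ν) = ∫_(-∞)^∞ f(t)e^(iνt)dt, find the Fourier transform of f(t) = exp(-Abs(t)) 2/(ν^2 + 1)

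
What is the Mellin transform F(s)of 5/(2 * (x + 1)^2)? -5 * pi * (s - 1)/(2 * sin(pi * s))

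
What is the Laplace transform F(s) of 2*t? 2/s^2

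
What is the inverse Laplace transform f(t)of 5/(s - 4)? 5*exp(4*t)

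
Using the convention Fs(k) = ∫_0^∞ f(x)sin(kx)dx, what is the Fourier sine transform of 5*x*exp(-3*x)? 30*k/(k^2 + 9)^2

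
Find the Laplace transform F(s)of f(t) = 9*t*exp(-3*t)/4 9/(4*(s + 3)^2)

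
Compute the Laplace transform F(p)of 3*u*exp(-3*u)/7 3/(7*(p + 3)^2)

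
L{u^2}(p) 2/p^3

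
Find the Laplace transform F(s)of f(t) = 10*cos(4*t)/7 10*s/(7*(s^2 + 16))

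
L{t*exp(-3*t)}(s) (s + 3)^(-2)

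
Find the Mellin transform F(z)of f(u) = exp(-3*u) gamma(z)/3^z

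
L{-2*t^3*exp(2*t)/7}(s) -12/(7*(s - 2)^4)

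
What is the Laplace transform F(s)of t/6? 1/(6 * s^2)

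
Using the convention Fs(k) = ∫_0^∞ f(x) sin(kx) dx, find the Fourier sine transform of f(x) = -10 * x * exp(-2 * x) -40 * k/(k^2 + 4) ^2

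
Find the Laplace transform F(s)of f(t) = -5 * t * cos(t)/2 5 * (1 - s^2)/(2 * (s^2+1)^2)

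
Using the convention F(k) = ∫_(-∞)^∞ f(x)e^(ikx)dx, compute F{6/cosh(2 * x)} 3 * pi/cosh(pi * k/4)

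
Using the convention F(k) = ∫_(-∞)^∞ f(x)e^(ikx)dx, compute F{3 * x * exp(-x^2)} 3 * I * sqrt(pi) * k * exp(-k^2/4)/2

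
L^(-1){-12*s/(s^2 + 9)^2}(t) -2*t*sin(3*t)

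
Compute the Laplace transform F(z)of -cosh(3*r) -z/(z^2 - 9)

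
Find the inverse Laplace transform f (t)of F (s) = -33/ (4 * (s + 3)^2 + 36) -11 * exp (-3 * t) * sin (3 * t)/4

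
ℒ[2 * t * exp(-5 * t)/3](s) 2/(3 * (s + 5)^2)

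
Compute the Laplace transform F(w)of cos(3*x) w/(w^2 + 9)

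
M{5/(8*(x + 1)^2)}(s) -5*pi*(s - 1)/(8*sin(pi*s))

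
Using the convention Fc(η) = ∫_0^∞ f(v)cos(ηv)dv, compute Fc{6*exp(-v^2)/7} 3*sqrt(pi)*exp(-η^2/4)/7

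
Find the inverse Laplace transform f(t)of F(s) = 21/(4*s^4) 7*t^3/8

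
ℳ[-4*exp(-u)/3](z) -4*gamma(z)/3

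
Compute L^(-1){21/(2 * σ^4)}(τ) 7 * τ^3/4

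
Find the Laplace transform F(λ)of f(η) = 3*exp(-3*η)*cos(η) 3*(λ + 3)/((λ + 3)^2 + 1)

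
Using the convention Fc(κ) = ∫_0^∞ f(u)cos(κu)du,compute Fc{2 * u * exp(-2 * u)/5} 2 * (4 - κ^2)/(5 * (κ^2 + 4)^2)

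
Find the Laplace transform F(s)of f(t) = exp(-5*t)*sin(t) 1/((s + 5)^2 + 1)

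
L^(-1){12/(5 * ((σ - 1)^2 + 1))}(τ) 12 * exp(τ) * sin(τ)/5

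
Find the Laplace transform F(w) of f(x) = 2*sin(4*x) 8/(w^2 + 16) 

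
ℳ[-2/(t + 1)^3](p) -pi * (p - 2) * (p - 1)/sin(pi * p)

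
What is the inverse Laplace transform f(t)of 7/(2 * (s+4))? 7 * exp(-4 * t)/2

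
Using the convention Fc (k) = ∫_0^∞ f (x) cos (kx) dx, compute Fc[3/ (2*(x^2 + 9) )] pi*exp (-3*k) /4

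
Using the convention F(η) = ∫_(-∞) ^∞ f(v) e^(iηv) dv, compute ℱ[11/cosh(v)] 11*pi/cosh(pi*η/2) 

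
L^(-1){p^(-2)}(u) u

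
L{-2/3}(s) -2/(3 * s)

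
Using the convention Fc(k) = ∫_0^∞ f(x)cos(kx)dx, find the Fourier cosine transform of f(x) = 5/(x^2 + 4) 5*pi*exp(-2*k)/4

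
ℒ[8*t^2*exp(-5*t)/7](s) 16/(7*(s + 5)^3)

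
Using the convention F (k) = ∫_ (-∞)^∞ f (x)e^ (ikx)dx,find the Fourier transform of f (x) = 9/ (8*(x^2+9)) 3*pi*exp (-3*Abs (k))/8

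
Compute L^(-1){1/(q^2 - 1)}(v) sinh(v)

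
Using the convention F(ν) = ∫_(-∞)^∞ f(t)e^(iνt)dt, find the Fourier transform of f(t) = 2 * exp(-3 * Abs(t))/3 4/(ν^2 + 9)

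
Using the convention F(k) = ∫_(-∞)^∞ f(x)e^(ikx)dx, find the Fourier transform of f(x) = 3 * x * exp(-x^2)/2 3 * I * sqrt(pi) * k * exp(-k^2/4)/4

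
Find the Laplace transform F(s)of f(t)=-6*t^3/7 -36/(7*s^4)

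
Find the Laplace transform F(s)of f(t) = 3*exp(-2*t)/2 3/(2*(s + 2))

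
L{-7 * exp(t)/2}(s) -7/(2 * s - 2)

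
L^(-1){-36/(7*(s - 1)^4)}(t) -6*t^3*exp(t)/7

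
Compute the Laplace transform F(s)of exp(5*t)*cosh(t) (s - 5)/((s - 5)^2-1)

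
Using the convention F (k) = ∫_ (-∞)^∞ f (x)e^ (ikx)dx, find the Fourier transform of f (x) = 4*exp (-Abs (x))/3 8/ (3*(k^2 + 1))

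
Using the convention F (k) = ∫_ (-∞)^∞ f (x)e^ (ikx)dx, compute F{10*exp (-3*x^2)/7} 10*sqrt (3)*sqrt (pi)*exp (-k^2/12)/21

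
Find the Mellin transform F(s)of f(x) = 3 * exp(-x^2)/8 3 * gamma(s/2)/16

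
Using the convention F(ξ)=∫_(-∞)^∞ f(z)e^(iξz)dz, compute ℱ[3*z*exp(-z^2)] 3*I*sqrt(pi)*ξ*exp(-ξ^2/4)/2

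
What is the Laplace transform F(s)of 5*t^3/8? 15/(4*s^4)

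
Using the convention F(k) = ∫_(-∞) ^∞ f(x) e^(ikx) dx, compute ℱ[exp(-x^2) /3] sqrt(pi)*exp(-k^2/4) /3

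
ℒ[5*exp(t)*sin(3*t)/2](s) 15/(2*((s - 1)^2 + 9))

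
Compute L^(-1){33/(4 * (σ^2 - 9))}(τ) 11 * sinh(3 * τ)/4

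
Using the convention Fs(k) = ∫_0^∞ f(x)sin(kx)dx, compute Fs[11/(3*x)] 11*pi/6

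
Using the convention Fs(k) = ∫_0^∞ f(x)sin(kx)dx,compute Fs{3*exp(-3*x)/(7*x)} 3*atan(k/3)/7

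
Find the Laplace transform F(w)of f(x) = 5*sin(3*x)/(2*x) 5*atan(3/w)/2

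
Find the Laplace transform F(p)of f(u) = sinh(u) 1/(p^2 - 1)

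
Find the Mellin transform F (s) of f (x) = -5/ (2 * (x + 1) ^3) -5 * pi * (s - 2) * (s - 1) / (4 * sin (pi * s) ) 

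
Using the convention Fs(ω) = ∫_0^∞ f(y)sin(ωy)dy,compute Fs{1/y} pi/2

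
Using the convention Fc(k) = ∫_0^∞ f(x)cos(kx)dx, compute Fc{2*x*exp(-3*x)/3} 2*(9 - k^2)/(3*(k^2+9)^2)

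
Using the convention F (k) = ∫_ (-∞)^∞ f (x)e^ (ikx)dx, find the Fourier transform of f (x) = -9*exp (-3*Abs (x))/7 -54/ (7*k^2+63)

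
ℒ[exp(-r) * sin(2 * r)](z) 2/((z + 1)^2 + 4)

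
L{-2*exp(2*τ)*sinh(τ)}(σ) -2/((σ - 2)^2 - 1)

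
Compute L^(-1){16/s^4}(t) 8*t^3/3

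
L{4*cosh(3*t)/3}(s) 4*s/(3*(s^2 - 9))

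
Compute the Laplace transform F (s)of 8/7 8/ (7*s)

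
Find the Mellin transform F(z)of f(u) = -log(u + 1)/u pi*csc(pi*z)/(z - 1)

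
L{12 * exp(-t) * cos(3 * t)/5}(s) 12 * (s+1)/(5 * ((s+1)^2+9))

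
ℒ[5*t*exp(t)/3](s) 5/(3*(s - 1)^2)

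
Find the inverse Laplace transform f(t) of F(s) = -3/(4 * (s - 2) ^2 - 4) -3 * exp(2 * t) * sinh(t) /4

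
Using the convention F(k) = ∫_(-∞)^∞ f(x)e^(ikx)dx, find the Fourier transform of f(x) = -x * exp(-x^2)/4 -I * sqrt(pi) * k * exp(-k^2/4)/8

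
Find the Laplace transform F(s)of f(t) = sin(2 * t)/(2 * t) atan(2/s)/2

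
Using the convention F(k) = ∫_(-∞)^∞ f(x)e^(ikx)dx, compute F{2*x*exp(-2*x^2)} sqrt(2)*I*sqrt(pi)*k*exp(-k^2/8)/4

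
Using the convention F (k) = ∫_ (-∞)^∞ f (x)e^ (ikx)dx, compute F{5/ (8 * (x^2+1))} 5 * pi * exp (-Abs (k))/8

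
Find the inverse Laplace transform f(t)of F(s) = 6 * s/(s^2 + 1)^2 3 * t * sin(t)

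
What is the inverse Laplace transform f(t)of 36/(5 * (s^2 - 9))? 12 * sinh(3 * t)/5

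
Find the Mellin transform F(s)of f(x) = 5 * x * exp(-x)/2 5 * gamma(s + 1)/2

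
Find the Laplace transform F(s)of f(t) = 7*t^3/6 7/s^4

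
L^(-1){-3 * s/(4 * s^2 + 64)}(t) -3 * cos(4 * t)/4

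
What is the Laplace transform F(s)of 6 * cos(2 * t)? 6 * s/(s^2 + 4)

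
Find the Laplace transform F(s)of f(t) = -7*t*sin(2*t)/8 -7*s/(2*(s^2+4)^2)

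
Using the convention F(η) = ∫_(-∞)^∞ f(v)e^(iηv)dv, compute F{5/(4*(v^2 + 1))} 5*pi*exp(-Abs(η))/4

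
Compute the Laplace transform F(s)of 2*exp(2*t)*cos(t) 2*(s - 2)/((s - 2)^2 + 1)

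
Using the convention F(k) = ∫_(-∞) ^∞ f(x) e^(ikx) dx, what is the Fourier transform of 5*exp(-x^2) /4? 5*sqrt(pi)*exp(-k^2/4) /4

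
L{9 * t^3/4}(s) 27/(2 * s^4)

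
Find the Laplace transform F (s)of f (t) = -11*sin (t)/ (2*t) -11*atan (1/s)/2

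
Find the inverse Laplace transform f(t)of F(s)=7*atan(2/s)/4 7*sin(2*t)/(4*t)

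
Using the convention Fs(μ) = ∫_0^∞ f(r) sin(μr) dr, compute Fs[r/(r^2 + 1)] pi * exp(-μ) /2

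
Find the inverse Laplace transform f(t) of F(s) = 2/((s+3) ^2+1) 2*exp(-3*t)*sin(t) 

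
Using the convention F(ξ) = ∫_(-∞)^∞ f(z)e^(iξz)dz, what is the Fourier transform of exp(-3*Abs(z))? 6/(ξ^2+9)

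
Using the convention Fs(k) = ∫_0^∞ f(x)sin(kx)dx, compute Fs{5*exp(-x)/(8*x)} 5*atan(k)/8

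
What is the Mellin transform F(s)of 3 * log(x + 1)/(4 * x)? -3 * pi * csc(pi * s)/(4 * s - 4)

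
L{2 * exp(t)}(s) 2/(s - 1)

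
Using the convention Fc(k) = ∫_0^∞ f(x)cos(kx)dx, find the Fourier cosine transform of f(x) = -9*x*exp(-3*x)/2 9*(k^2 - 9)/(2*(k^2+9)^2)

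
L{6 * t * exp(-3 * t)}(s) 6/(s + 3)^2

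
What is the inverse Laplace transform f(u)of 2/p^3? u^2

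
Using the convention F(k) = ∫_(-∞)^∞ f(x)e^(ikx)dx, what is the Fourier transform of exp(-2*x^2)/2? sqrt(2)*sqrt(pi)*exp(-k^2/8)/4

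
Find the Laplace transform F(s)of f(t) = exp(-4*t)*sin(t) 1/((s+4)^2+1)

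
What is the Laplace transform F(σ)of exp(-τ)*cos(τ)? (σ+1)/((σ+1)^2+1)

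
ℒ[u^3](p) 6/p^4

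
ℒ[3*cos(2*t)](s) 3*s/(s^2 + 4)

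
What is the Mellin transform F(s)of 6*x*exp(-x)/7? 6*gamma(s + 1)/7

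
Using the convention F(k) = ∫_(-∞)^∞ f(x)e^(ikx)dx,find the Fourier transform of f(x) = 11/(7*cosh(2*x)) 11*pi/(14*cosh(pi*k/4))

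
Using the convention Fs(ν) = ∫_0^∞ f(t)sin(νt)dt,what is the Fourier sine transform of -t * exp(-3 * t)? -6 * ν/(ν^2 + 9)^2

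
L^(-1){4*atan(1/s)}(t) 4*sin(t)/t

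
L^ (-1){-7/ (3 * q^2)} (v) -7 * v/3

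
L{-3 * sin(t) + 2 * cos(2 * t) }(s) 2 * s/(s^2 + 4) - 3/(s^2 + 1) 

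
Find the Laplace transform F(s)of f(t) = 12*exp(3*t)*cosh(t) 12*(s - 3)/((s - 3)^2 - 1)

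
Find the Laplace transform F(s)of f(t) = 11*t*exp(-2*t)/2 11/(2*(s+2)^2)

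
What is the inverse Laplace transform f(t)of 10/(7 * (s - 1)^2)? 10 * t * exp(t)/7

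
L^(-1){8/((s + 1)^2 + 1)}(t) 8*exp(-t)*sin(t)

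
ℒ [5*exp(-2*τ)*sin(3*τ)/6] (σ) 5/(2*((σ+2)^2+9))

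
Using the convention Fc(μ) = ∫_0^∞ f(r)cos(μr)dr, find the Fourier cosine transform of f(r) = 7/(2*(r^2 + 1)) 7*pi*exp(-μ)/4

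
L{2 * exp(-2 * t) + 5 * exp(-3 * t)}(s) 5/(s + 3) + 2/(s + 2)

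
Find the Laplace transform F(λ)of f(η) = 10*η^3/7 60/(7*λ^4)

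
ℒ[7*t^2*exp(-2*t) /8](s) 7/(4*(s+2) ^3) 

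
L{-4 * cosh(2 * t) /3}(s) -4 * s/(3 * s^2 - 12) 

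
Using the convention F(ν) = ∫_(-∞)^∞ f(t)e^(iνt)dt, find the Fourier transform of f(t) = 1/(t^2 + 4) pi * exp(-2 * Abs(ν))/2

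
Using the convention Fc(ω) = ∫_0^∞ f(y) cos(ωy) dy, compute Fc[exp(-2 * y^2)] sqrt(2) * sqrt(pi) * exp(-ω^2/8) /4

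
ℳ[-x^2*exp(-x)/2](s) -gamma(s + 2)/2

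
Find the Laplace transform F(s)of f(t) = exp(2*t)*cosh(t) (s - 2)/((s - 2)^2-1)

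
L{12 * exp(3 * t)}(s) 12/(s - 3)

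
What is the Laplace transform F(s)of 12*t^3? 72/s^4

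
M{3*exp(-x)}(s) 3*gamma(s)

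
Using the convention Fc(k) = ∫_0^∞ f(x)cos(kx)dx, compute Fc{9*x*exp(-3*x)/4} 9*(9 - k^2)/(4*(k^2 + 9)^2)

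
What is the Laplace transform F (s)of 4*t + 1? 4/s^2 + 1/s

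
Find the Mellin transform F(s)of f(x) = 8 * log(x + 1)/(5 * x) -8 * pi * csc(pi * s)/(5 * s - 5)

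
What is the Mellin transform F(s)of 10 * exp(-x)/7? 10 * gamma(s)/7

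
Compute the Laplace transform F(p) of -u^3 -6/p^4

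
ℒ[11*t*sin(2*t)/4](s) 11*s/(s^2 + 4)^2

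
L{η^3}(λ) 6/λ^4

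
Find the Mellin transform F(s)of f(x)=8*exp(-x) 8*gamma(s)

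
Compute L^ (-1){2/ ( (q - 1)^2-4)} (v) exp (v) * sinh (2 * v)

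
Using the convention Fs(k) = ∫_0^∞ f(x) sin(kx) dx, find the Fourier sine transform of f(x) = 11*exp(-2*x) 11*k/(k^2 + 4) 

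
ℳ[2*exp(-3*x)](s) 2*gamma(s)/3^s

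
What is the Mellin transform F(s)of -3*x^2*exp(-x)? -3*gamma(s+2)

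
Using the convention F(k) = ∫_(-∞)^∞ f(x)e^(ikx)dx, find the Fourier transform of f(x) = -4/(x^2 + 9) -4*pi*exp(-3*Abs(k))/3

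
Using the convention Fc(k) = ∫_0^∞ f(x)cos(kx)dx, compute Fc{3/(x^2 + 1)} 3*pi*exp(-k)/2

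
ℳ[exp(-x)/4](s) gamma(s)/4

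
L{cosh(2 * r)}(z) z/(z^2 - 4)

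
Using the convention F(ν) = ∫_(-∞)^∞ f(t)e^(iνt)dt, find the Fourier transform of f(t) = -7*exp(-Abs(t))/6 -7/(3*ν^2+3)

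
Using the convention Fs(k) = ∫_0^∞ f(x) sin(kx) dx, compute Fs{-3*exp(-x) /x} -3*atan(k) 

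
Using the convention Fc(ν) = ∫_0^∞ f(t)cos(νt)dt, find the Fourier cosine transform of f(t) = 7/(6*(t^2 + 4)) 7*pi*exp(-2*ν)/24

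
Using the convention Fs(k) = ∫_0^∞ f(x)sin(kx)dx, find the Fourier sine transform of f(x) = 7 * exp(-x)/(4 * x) 7 * atan(k)/4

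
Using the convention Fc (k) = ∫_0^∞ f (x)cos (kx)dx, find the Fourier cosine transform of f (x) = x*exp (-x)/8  (1 - k^2)/ (8*(k^2 + 1)^2)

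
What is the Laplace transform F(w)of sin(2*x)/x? atan(2/w)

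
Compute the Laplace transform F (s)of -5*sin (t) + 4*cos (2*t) 4*s/ (s^2 + 4)-5/ (s^2 + 1)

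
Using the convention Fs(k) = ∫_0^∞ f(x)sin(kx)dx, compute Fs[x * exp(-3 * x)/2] 3 * k/(k^2 + 9)^2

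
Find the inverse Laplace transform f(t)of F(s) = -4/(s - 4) -4*exp(4*t)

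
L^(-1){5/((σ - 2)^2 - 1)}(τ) 5 * exp(2 * τ) * sinh(τ)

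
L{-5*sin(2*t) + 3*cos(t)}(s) 3*s/(s^2 + 1) - 10/(s^2 + 4)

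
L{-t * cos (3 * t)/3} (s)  (9 - s^2)/ (3 * (s^2 + 9)^2)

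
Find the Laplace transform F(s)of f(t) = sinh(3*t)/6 1/(2*(s^2 - 9))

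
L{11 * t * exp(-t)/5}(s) 11/(5 * (s + 1)^2)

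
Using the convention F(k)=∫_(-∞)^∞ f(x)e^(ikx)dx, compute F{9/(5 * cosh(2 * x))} 9 * pi/(10 * cosh(pi * k/4))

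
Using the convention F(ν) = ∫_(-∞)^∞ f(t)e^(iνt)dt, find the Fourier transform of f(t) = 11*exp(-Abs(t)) 22/(ν^2 + 1)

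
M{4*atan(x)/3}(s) -2*pi*sec(pi*s/2)/(3*s)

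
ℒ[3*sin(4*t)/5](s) 12/(5*(s^2 + 16))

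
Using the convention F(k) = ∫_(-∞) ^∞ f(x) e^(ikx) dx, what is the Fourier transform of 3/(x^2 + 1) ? 3 * pi * exp(-Abs(k) ) 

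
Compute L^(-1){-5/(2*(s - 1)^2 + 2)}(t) -5*exp(t)*sin(t)/2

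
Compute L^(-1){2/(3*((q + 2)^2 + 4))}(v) exp(-2*v)*sin(2*v)/3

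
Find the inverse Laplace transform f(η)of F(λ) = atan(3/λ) sin(3 * η)/η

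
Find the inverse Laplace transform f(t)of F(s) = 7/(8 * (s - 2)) 7 * exp(2 * t)/8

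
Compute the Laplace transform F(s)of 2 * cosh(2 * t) 2 * s/(s^2 - 4)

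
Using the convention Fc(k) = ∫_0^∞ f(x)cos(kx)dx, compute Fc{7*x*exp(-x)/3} 7*(1 - k^2)/(3*(k^2+1)^2)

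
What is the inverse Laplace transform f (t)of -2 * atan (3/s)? -2 * sin (3 * t)/t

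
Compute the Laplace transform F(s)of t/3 1/(3*s^2)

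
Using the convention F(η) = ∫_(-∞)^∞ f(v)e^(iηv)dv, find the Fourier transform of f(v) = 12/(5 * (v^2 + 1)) 12 * pi * exp(-Abs(η))/5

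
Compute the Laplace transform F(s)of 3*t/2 3/(2*s^2)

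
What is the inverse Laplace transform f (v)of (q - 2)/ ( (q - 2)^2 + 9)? exp (2*v)*cos (3*v)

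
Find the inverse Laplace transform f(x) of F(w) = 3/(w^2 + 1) 3 * sin(x) 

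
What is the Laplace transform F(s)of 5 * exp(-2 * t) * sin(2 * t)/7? 10/(7 * ((s + 2)^2 + 4))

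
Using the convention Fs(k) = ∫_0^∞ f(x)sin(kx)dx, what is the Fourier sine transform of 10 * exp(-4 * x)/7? 10 * k/(7 * (k^2 + 16))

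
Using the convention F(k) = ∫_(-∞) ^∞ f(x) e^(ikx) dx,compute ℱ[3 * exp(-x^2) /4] 3 * sqrt(pi) * exp(-k^2/4) /4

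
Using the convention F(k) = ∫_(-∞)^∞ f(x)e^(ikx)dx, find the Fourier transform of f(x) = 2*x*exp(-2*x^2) sqrt(2)*I*sqrt(pi)*k*exp(-k^2/8)/4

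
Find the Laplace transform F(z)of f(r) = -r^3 -6/z^4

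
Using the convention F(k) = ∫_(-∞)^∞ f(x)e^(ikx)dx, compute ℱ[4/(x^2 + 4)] 2 * pi * exp(-2 * Abs(k))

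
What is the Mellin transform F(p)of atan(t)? -pi * sec(pi * p/2)/(2 * p)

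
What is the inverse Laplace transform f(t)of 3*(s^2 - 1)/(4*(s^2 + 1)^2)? 3*t*cos(t)/4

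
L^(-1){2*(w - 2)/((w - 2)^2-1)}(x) 2*exp(2*x)*cosh(x)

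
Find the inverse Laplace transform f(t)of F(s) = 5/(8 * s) 5/8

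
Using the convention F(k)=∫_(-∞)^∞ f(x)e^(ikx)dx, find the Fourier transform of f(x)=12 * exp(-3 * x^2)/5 4 * sqrt(3) * sqrt(pi) * exp(-k^2/12)/5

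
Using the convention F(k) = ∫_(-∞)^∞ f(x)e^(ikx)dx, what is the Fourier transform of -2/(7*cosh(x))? -2*pi/(7*cosh(pi*k/2))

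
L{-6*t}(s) -6/s^2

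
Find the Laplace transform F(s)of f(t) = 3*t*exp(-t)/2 3/(2*(s + 1)^2)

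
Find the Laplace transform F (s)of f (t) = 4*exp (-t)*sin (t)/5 4/ (5*( (s + 1)^2 + 1))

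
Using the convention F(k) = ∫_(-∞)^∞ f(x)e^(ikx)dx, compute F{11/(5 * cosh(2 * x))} 11 * pi/(10 * cosh(pi * k/4))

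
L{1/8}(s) 1/(8*s) 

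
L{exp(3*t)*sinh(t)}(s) 1/((s - 3)^2 - 1)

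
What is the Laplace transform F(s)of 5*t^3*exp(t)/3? 10/(s - 1)^4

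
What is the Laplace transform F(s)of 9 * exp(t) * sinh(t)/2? 9/(2 * s * (s - 2))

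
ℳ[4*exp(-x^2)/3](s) 2*gamma(s/2)/3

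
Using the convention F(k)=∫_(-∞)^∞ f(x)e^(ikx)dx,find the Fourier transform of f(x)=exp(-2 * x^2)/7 sqrt(2) * sqrt(pi) * exp(-k^2/8)/14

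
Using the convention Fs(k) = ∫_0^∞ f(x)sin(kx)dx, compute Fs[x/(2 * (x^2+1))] pi * exp(-k)/4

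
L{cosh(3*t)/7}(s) s/(7*(s^2 - 9))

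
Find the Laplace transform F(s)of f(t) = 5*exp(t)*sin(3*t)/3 5/((s - 1)^2 + 9)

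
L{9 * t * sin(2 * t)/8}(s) 9 * s/(2 * (s^2 + 4)^2)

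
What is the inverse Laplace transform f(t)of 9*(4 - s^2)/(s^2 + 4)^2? -9*t*cos(2*t)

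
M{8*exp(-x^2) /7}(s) 4*gamma(s/2) /7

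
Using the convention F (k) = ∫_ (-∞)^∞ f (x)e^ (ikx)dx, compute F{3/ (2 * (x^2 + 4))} 3 * pi * exp (-2 * Abs (k))/4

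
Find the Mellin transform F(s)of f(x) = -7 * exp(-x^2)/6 -7 * gamma(s/2)/12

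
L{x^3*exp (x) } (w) 6/ (w - 1) ^4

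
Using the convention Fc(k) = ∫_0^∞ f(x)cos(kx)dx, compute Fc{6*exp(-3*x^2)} sqrt(3)*sqrt(pi)*exp(-k^2/12)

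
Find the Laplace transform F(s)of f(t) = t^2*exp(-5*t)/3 2/(3*(s + 5)^3)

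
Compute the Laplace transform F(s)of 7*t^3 42/s^4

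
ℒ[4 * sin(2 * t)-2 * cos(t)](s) 8/(s^2 + 4)-2 * s/(s^2 + 1)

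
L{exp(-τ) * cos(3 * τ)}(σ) (σ + 1)/((σ + 1)^2 + 9)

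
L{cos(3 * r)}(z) z/(z^2 + 9)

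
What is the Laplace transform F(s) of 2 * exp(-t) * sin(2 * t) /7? 4/(7 * ((s + 1) ^2 + 4) ) 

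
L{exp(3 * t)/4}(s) 1/(4 * (s - 3))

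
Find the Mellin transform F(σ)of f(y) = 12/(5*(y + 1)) 12*pi*csc(pi*σ)/5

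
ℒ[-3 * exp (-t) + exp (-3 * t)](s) 1/ (s + 3)-3/ (s + 1)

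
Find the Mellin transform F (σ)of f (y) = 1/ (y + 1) pi*csc (pi*σ)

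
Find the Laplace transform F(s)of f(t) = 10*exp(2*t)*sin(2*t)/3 20/(3*((s - 2)^2+4))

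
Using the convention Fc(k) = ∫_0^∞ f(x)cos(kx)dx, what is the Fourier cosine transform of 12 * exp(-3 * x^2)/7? 2 * sqrt(3) * sqrt(pi) * exp(-k^2/12)/7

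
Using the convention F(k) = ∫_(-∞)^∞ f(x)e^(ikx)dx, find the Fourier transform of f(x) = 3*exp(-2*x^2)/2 3*sqrt(2)*sqrt(pi)*exp(-k^2/8)/4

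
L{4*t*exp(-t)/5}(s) 4/(5*(s + 1)^2)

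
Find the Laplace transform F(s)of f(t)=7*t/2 7/(2*s^2)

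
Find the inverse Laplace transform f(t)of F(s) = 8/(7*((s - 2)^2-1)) 8*exp(2*t)*sinh(t)/7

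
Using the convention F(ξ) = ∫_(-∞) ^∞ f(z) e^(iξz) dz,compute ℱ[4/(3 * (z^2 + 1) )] 4 * pi * exp(-Abs(ξ) ) /3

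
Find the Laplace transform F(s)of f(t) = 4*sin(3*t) 12/(s^2 + 9)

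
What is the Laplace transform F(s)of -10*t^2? -20/s^3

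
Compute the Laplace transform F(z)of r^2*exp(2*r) 2/(z - 2)^3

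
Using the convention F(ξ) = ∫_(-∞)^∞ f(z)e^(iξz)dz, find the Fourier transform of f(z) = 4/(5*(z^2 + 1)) 4*pi*exp(-Abs(ξ))/5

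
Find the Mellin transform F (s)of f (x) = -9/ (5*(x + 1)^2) 9*pi*(s - 1)/ (5*sin (pi*s))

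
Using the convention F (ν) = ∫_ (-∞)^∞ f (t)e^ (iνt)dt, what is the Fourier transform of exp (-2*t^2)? sqrt (2)*sqrt (pi)*exp (-ν^2/8)/2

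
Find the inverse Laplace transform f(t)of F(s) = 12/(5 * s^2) 12 * t/5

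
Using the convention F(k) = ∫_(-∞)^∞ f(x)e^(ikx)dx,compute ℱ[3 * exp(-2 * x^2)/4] 3 * sqrt(2) * sqrt(pi) * exp(-k^2/8)/8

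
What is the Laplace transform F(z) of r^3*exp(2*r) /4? 3/(2*(z - 2) ^4) 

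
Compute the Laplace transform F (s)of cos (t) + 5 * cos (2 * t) s/ (s^2 + 1) + 5 * s/ (s^2 + 4)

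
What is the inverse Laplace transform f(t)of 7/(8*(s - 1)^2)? 7*t*exp(t)/8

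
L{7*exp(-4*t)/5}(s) 7/(5*(s + 4))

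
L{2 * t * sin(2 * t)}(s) 8 * s/(s^2 + 4)^2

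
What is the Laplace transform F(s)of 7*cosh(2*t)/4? 7*s/(4*(s^2-4))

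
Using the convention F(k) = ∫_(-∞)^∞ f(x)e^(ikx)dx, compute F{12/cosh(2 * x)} 6 * pi/cosh(pi * k/4)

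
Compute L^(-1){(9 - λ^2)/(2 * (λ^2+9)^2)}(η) -η * cos(3 * η)/2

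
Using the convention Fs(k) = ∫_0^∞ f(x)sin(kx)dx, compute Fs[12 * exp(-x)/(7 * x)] 12 * atan(k)/7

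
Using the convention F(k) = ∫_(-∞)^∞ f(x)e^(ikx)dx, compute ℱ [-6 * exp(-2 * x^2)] -3 * sqrt(2) * sqrt(pi) * exp(-k^2/8)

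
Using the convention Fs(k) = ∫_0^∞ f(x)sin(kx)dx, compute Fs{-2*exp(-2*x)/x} -2*atan(k/2)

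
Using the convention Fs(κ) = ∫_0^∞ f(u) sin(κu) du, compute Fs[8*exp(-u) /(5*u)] 8*atan(κ) /5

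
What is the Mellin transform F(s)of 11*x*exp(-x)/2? 11*gamma(s + 1)/2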